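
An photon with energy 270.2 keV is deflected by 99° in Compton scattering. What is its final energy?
167.6714 keV

First convert energy to wavelength:
λ = hc/E, with hc ≈ 1239.842 keV·pm (i.e. 1239.842 eV·nm)

For E = 270.2 keV = 270200 eV:
λ = 1239.842 keV·pm / 270.2 keV
λ = 4.5886 pm

Calculate the Compton shift:
Δλ = λ_C(1 - cos(99°)) = 2.4263 × 1.1564
Δλ = 2.8059 pm

Final wavelength:
λ' = 4.5886 + 2.8059 = 7.3945 pm

Final energy:
E' = hc/λ' = 1239.842 / 7.3945 = 167.6714 keV

(Intermediate values are shown rounded; full precision is carried through to the final answer.)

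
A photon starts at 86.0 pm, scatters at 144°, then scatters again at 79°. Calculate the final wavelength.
92.3526 pm

Apply Compton shift twice:

First scattering at θ₁ = 144°:
Δλ₁ = λ_C(1 - cos(144°))
Δλ₁ = 2.4263 × 1.8090
Δλ₁ = 4.3892 pm

After first scattering:
λ₁ = 86.0 + 4.3892 = 90.3892 pm

Second scattering at θ₂ = 79°:
Δλ₂ = λ_C(1 - cos(79°))
Δλ₂ = 2.4263 × 0.8092
Δλ₂ = 1.9633 pm

Final wavelength:
λ₂ = 90.3892 + 1.9633 = 92.3526 pm

Total shift: Δλ_total = 4.3892 + 1.9633 = 6.3526 pm

(Intermediate values are shown rounded; full precision is carried through to the final answer.)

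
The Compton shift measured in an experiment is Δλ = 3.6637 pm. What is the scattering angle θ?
120.66°

From the Compton formula Δλ = λ_C(1 - cos θ), we can solve for θ:

cos θ = 1 - Δλ/λ_C

Given:
- Δλ = 3.6637 pm
- λ_C = h/(m_e·c) ≈ 2.42631024 pm

cos θ = 1 - 3.6637/2.42631024
cos θ = 1 - 1.509988
cos θ = -0.509988

θ = arccos(-0.509988)
θ = 120.66°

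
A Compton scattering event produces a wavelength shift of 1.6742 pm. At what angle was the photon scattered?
71.94°

From the Compton formula Δλ = λ_C(1 - cos θ), we can solve for θ:

cos θ = 1 - Δλ/λ_C

Given:
- Δλ = 1.6742 pm
- λ_C = h/(m_e·c) ≈ 2.42631024 pm

cos θ = 1 - 1.6742/2.42631024
cos θ = 1 - 0.690019
cos θ = 0.309981

θ = arccos(0.309981)
θ = 71.94°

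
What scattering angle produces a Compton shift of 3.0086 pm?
103.89°

From the Compton formula Δλ = λ_C(1 - cos θ), we can solve for θ:

cos θ = 1 - Δλ/λ_C

Given:
- Δλ = 3.0086 pm
- λ_C = h/(m_e·c) ≈ 2.42631024 pm

cos θ = 1 - 3.0086/2.42631024
cos θ = 1 - 1.239990
cos θ = -0.239990

θ = arccos(-0.239990)
θ = 103.89°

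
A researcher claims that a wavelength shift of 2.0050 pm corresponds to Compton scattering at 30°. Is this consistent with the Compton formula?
No, inconsistent

Calculate the expected shift for θ = 30°:

Δλ_expected = λ_C(1 - cos(30°))
Δλ_expected = 2.4263 × (1 - cos(30°))
Δλ_expected = 2.4263 × 0.1340
Δλ_expected = 0.3251 pm

Given shift: 2.0050 pm
Expected shift: 0.3251 pm
Difference: 1.6799 pm

The values do not match. The given shift corresponds to θ ≈ 80.0°, not 30°.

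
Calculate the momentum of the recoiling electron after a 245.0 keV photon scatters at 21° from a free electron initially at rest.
4.7153e-23 kg·m/s

The electron is initially at rest, so by conservation of momentum:
p⃗_e = p⃗₀ − p⃗'  (incident photon momentum minus scattered photon momentum)

Photon momentum magnitudes (p = h/λ = E/c):
λ₀ = hc/E₀ = 5.0606 pm → p₀ = h/λ₀ = 1.3094e-22 kg·m/s
Δλ = λ_C(1 − cos 21°) = 0.1612 pm
λ' = 5.2217 pm → p' = h/λ' = 1.2689e-22 kg·m/s

The scattered photon makes angle θ = 21° with the incident direction, so by the law of cosines:
|p⃗_e|² = p₀² + p'² − 2p₀p'cos θ
|p⃗_e|² = (1.3094e-22)² + (1.2689e-22)² − 2·1.3094e-22·1.2689e-22·cos(21°)
|p⃗_e| = 4.7153e-23 kg·m/s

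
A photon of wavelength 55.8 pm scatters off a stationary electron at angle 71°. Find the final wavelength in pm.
57.4364 pm

Using the Compton scattering formula:
λ' = λ + Δλ = λ + λ_C(1 - cos θ)

Given:
- Initial wavelength λ = 55.8 pm
- Scattering angle θ = 71°
- Compton wavelength λ_C ≈ 2.4263 pm

Calculate the shift:
Δλ = 2.4263 × (1 - cos(71°))
Δλ = 2.4263 × 0.6744
Δλ = 1.6364 pm

Final wavelength:
λ' = 55.8 + 1.6364 = 57.4364 pm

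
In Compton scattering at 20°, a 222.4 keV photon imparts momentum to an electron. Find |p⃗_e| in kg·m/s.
4.0861e-23 kg·m/s

The electron is initially at rest, so by conservation of momentum:
p⃗_e = p⃗₀ − p⃗'  (incident photon momentum minus scattered photon momentum)

Photon momentum magnitudes (p = h/λ = E/c):
λ₀ = hc/E₀ = 5.5748 pm → p₀ = h/λ₀ = 1.1886e-22 kg·m/s
Δλ = λ_C(1 − cos 20°) = 0.1463 pm
λ' = 5.7212 pm → p' = h/λ' = 1.1582e-22 kg·m/s

The scattered photon makes angle θ = 20° with the incident direction, so by the law of cosines:
|p⃗_e|² = p₀² + p'² − 2p₀p'cos θ
|p⃗_e|² = (1.1886e-22)² + (1.1582e-22)² − 2·1.1886e-22·1.1582e-22·cos(20°)
|p⃗_e| = 4.0861e-23 kg·m/s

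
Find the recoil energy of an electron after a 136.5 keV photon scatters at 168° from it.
47.1915 keV

By energy conservation: K_e = E_initial - E_final

First find the scattered photon energy:
Initial wavelength: λ = hc/E = 9.0831 pm
Compton shift: Δλ = λ_C(1 - cos(168°)) = 4.7996 pm
Final wavelength: λ' = 9.0831 + 4.7996 = 13.8827 pm
Final photon energy: E' = hc/λ' = 89.3085 keV

Electron kinetic energy:
K_e = E - E' = 136.5000 - 89.3085 = 47.1915 keV

(Intermediate values are shown rounded; full precision is carried through to the final answer.)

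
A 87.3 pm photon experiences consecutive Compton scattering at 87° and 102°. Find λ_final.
92.5301 pm

Apply Compton shift twice:

First scattering at θ₁ = 87°:
Δλ₁ = λ_C(1 - cos(87°))
Δλ₁ = 2.4263 × 0.9477
Δλ₁ = 2.2993 pm

After first scattering:
λ₁ = 87.3 + 2.2993 = 89.5993 pm

Second scattering at θ₂ = 102°:
Δλ₂ = λ_C(1 - cos(102°))
Δλ₂ = 2.4263 × 1.2079
Δλ₂ = 2.9308 pm

Final wavelength:
λ₂ = 89.5993 + 2.9308 = 92.5301 pm

Total shift: Δλ_total = 2.2993 + 2.9308 = 5.2301 pm

(Intermediate values are shown rounded; full precision is carried through to the final answer.)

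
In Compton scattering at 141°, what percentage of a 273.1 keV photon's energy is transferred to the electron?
0.4871 (or 48.71%)

Calculate initial and final photon energies:

Initial: E₀ = 273.1 keV → λ₀ = 4.5399 pm
Compton shift: Δλ = 4.3119 pm
Final wavelength: λ' = 8.8518 pm
Final energy: E' = 140.0668 keV

Fractional energy loss:
(E₀ - E')/E₀ = (273.1000 - 140.0668)/273.1000
= 133.0332/273.1000
= 0.4871
= 48.71%

(Intermediate values are shown rounded; full precision is carried through to the final answer.)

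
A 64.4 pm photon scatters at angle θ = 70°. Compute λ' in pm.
65.9965 pm

Using the Compton scattering formula:
λ' = λ + Δλ = λ + λ_C(1 - cos θ)

Given:
- Initial wavelength λ = 64.4 pm
- Scattering angle θ = 70°
- Compton wavelength λ_C ≈ 2.4263 pm

Calculate the shift:
Δλ = 2.4263 × (1 - cos(70°))
Δλ = 2.4263 × 0.6580
Δλ = 1.5965 pm

Final wavelength:
λ' = 64.4 + 1.5965 = 65.9965 pm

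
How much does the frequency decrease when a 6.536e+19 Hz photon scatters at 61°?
1.400e+19 Hz (decrease)

Convert frequency to wavelength (c = 299792458 m/s):
λ₀ = c/f₀ = 299792458/6.536e+19 = 4.5867879e-12 m = 4.5868 pm

Calculate Compton shift:
Δλ = λ_C(1 - cos(61°)) = 1.2500 pm

Final wavelength:
λ' = λ₀ + Δλ = 4.5868 + 1.2500 = 5.8368 pm

Final frequency:
f' = c/λ' = 299792458/5.8367996e-12 = 5.1362472e+19 Hz

Frequency shift (decrease):
Δf = f₀ - f' = 6.536e+19 - 5.1362472e+19 = 1.400e+19 Hz

(Intermediate values are shown rounded; full precision is carried through to the final answer.)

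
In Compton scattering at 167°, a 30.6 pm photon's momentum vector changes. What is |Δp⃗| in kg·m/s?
4.0118e-23 kg·m/s

Photon momentum magnitude is p = h/λ.

Initial momentum:
p₀ = h/λ = 6.6261e-34/3.0600e-11 = 2.1654e-23 kg·m/s

After scattering:
λ' = λ + Δλ = 30.6 + 4.7904 = 35.3904 pm
p' = h/λ' = 6.6261e-34/3.5390e-11 = 1.8723e-23 kg·m/s

Momentum is a vector; the scattered photon's direction makes angle θ = 167° with the incident direction. The magnitude of the vector change Δp⃗ = p⃗₀ − p⃗' is found from the law of cosines:
|Δp⃗|² = p₀² + p'² − 2p₀p'cos θ
|Δp⃗|² = (2.1654e-23)² + (1.8723e-23)² − 2·2.1654e-23·1.8723e-23·cos(167°)
|Δp⃗| = 4.0118e-23 kg·m/s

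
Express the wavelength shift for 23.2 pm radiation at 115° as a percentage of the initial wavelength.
14.8781%

Calculate the Compton shift:
Δλ = λ_C(1 - cos(115°))
Δλ = 2.4263 × (1 - cos(115°))
Δλ = 2.4263 × 1.4226
Δλ = 3.4517 pm

Percentage change:
(Δλ/λ₀) × 100 = (3.4517/23.2) × 100
= 14.8781%

(Intermediate values are shown rounded; full precision is carried through to the final answer.)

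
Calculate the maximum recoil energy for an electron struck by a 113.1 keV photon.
34.7033 keV

Maximum energy transfer occurs at θ = 180° (backscattering).

Initial photon: E₀ = 113.1 keV → λ₀ = 10.9624 pm

Maximum Compton shift (at 180°):
Δλ_max = 2λ_C = 2 × 2.4263 = 4.8526 pm

Final wavelength:
λ' = 10.9624 + 4.8526 = 15.8150 pm

Minimum photon energy (maximum energy to electron):
E'_min = hc/λ' = 78.3967 keV

Maximum electron kinetic energy:
K_max = E₀ - E'_min = 113.1000 - 78.3967 = 34.7033 keV

(Intermediate values are shown rounded; full precision is carried through to the final answer.)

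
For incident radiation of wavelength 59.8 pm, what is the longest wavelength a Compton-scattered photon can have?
64.6526 pm (at θ = 180°)

The Compton shift is Δλ = λ_C(1 − cos θ).

Since cos θ ranges from −1 to 1, the factor (1 − cos θ) ranges from 0 to 2; the maximum shift occurs at θ = 180° (backscattering):
Δλ_max = 2λ_C = 2 × 2.4263 pm = 4.8526 pm

Maximum scattered wavelength:
λ'_max = λ₀ + Δλ_max = 59.8 + 4.8526 = 64.6526 pm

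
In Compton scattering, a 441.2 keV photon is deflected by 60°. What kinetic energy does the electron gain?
133.0356 keV

By energy conservation: K_e = E_initial - E_final

First find the scattered photon energy:
Initial wavelength: λ = hc/E = 2.8102 pm
Compton shift: Δλ = λ_C(1 - cos(60°)) = 1.2132 pm
Final wavelength: λ' = 2.8102 + 1.2132 = 4.0233 pm
Final photon energy: E' = hc/λ' = 308.1644 keV

Electron kinetic energy:
K_e = E - E' = 441.2000 - 308.1644 = 133.0356 keV

(Intermediate values are shown rounded; full precision is carried through to the final answer.)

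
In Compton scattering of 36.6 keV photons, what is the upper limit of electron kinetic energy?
4.5860 keV

Maximum energy transfer occurs at θ = 180° (backscattering).

Initial photon: E₀ = 36.6 keV → λ₀ = 33.8755 pm

Maximum Compton shift (at 180°):
Δλ_max = 2λ_C = 2 × 2.4263 = 4.8526 pm

Final wavelength:
λ' = 33.8755 + 4.8526 = 38.7281 pm

Minimum photon energy (maximum energy to electron):
E'_min = hc/λ' = 32.0140 keV

Maximum electron kinetic energy:
K_max = E₀ - E'_min = 36.6000 - 32.0140 = 4.5860 keV

(Intermediate values are shown rounded; full precision is carried through to the final answer.)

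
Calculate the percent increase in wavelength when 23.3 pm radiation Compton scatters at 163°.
20.3717%

Calculate the Compton shift:
Δλ = λ_C(1 - cos(163°))
Δλ = 2.4263 × (1 - cos(163°))
Δλ = 2.4263 × 1.9563
Δλ = 4.7466 pm

Percentage change:
(Δλ/λ₀) × 100 = (4.7466/23.3) × 100
= 20.3717%

(Intermediate values are shown rounded; full precision is carried through to the final answer.)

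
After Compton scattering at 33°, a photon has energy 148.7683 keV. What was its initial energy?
156.1000 keV

Convert final energy to wavelength (hc ≈ 1239.842 keV·pm):
λ' = hc/E' = 1239.842 / 148.7683 = 8.3340 pm

Calculate the Compton shift:
Δλ = λ_C(1 - cos(33°))
Δλ = 2.4263 × (1 - cos(33°))
Δλ = 0.3914 pm

Initial wavelength:
λ = λ' - Δλ = 8.3340 - 0.3914 = 7.9426 pm

Initial energy:
E = hc/λ = 1239.842 / 7.9426 = 156.1000 keV

(Intermediate values are shown rounded; full precision is carried through to the final answer.)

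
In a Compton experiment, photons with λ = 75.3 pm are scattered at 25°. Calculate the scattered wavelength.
75.5273 pm

Using the Compton scattering formula:
λ' = λ + Δλ = λ + λ_C(1 - cos θ)

Given:
- Initial wavelength λ = 75.3 pm
- Scattering angle θ = 25°
- Compton wavelength λ_C ≈ 2.4263 pm

Calculate the shift:
Δλ = 2.4263 × (1 - cos(25°))
Δλ = 2.4263 × 0.0937
Δλ = 0.2273 pm

Final wavelength:
λ' = 75.3 + 0.2273 = 75.5273 pm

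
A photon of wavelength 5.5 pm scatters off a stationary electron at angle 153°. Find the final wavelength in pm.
10.0882 pm

Using the Compton scattering formula:
λ' = λ + Δλ = λ + λ_C(1 - cos θ)

Given:
- Initial wavelength λ = 5.5 pm
- Scattering angle θ = 153°
- Compton wavelength λ_C ≈ 2.4263 pm

Calculate the shift:
Δλ = 2.4263 × (1 - cos(153°))
Δλ = 2.4263 × 1.8910
Δλ = 4.5882 pm

Final wavelength:
λ' = 5.5 + 4.5882 = 10.0882 pm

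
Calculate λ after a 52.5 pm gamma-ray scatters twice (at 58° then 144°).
58.0298 pm

Apply Compton shift twice:

First scattering at θ₁ = 58°:
Δλ₁ = λ_C(1 - cos(58°))
Δλ₁ = 2.4263 × 0.4701
Δλ₁ = 1.1406 pm

After first scattering:
λ₁ = 52.5 + 1.1406 = 53.6406 pm

Second scattering at θ₂ = 144°:
Δλ₂ = λ_C(1 - cos(144°))
Δλ₂ = 2.4263 × 1.8090
Δλ₂ = 4.3892 pm

Final wavelength:
λ₂ = 53.6406 + 4.3892 = 58.0298 pm

Total shift: Δλ_total = 1.1406 + 4.3892 = 5.5298 pm

(Intermediate values are shown rounded; full precision is carried through to the final answer.)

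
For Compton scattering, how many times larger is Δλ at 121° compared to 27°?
121° produces the larger shift by a factor of 13.900

Calculate both shifts using Δλ = λ_C(1 - cos θ):

For θ₁ = 27°:
Δλ₁ = 2.4263 × (1 - cos(27°))
Δλ₁ = 2.4263 × 0.1090
Δλ₁ = 0.2645 pm

For θ₂ = 121°:
Δλ₂ = 2.4263 × (1 - cos(121°))
Δλ₂ = 2.4263 × 1.5150
Δλ₂ = 3.6760 pm

The 121° angle produces the larger shift.
Ratio: 3.6760/0.2645 = 13.900

(Intermediate values are shown rounded; full precision is carried through to the final answer.)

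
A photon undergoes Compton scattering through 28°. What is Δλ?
0.2840 pm

Using the Compton scattering formula:
Δλ = λ_C(1 - cos θ)

where λ_C = h/(m_e·c) ≈ 2.4263 pm is the Compton wavelength of an electron.

For θ = 28°:
cos(28°) = 0.8829
1 - cos(28°) = 0.1171

Δλ = 2.4263 × 0.1171
Δλ = 0.2840 pm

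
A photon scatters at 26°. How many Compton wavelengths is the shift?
0.1012 λ_C

The Compton shift formula is:
Δλ = λ_C(1 - cos θ)

Dividing both sides by λ_C:
Δλ/λ_C = 1 - cos θ

For θ = 26°:
Δλ/λ_C = 1 - cos(26°)
Δλ/λ_C = 1 - 0.8988
Δλ/λ_C = 0.1012

This means the shift is 0.1012 × λ_C = 0.2456 pm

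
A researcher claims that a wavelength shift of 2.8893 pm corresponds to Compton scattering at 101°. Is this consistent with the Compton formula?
Yes, consistent

Calculate the expected shift for θ = 101°:

Δλ_expected = λ_C(1 - cos(101°))
Δλ_expected = 2.4263 × (1 - cos(101°))
Δλ_expected = 2.4263 × 1.1908
Δλ_expected = 2.8893 pm

Given shift: 2.8893 pm
Expected shift: 2.8893 pm
Difference: 0.0000 pm

The values match. This is consistent with Compton scattering at the stated angle.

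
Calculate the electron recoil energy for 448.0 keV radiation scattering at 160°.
282.1082 keV

By energy conservation: K_e = E_initial - E_final

First find the scattered photon energy:
Initial wavelength: λ = hc/E = 2.7675 pm
Compton shift: Δλ = λ_C(1 - cos(160°)) = 4.7063 pm
Final wavelength: λ' = 2.7675 + 4.7063 = 7.4738 pm
Final photon energy: E' = hc/λ' = 165.8918 keV

Electron kinetic energy:
K_e = E - E' = 448.0000 - 165.8918 = 282.1082 keV

(Intermediate values are shown rounded; full precision is carried through to the final answer.)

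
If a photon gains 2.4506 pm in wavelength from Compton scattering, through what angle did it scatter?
90.57°

From the Compton formula Δλ = λ_C(1 - cos θ), we can solve for θ:

cos θ = 1 - Δλ/λ_C

Given:
- Δλ = 2.4506 pm
- λ_C = h/(m_e·c) ≈ 2.42631024 pm

cos θ = 1 - 2.4506/2.42631024
cos θ = 1 - 1.010011
cos θ = -0.010011

θ = arccos(-0.010011)
θ = 90.57°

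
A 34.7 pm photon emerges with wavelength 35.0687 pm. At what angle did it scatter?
32.00°

First find the wavelength shift:
Δλ = λ' - λ = 35.0687 - 34.7 = 0.3687 pm

Using Δλ = λ_C(1 - cos θ), with λ_C = h/(m_e·c) ≈ 2.42631024 pm:
cos θ = 1 - Δλ/λ_C
cos θ = 1 - 0.3687/2.42631024
cos θ = 0.848041

θ = arccos(0.848041)
θ = 32.00°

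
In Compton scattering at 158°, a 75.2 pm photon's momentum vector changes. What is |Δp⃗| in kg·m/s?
1.6793e-23 kg·m/s

Photon momentum magnitude is p = h/λ.

Initial momentum:
p₀ = h/λ = 6.6261e-34/7.5200e-11 = 8.8113e-24 kg·m/s

After scattering:
λ' = λ + Δλ = 75.2 + 4.6759 = 79.8759 pm
p' = h/λ' = 6.6261e-34/7.9876e-11 = 8.2955e-24 kg·m/s

Momentum is a vector; the scattered photon's direction makes angle θ = 158° with the incident direction. The magnitude of the vector change Δp⃗ = p⃗₀ − p⃗' is found from the law of cosines:
|Δp⃗|² = p₀² + p'² − 2p₀p'cos θ
|Δp⃗|² = (8.8113e-24)² + (8.2955e-24)² − 2·8.8113e-24·8.2955e-24·cos(158°)
|Δp⃗| = 1.6793e-23 kg·m/s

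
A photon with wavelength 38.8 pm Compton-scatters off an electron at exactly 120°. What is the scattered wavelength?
42.4395 pm

Using the Compton formula: λ' = λ + λ_C(1 − cos θ)

For θ = 120°, cos θ = -1/2 (exact) = -0.5000, so:
1 − cos 120° = 1 − (-1/2) = 1.5000

Δλ = λ_C × 1.5000 = 2.4263 × 1.5000 = 3.6395 pm

λ' = 38.8 + 3.6395 = 42.4395 pm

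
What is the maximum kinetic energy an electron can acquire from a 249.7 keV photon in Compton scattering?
123.4168 keV

Maximum energy transfer occurs at θ = 180° (backscattering).

Initial photon: E₀ = 249.7 keV → λ₀ = 4.9653 pm

Maximum Compton shift (at 180°):
Δλ_max = 2λ_C = 2 × 2.4263 = 4.8526 pm

Final wavelength:
λ' = 4.9653 + 4.8526 = 9.8179 pm

Minimum photon energy (maximum energy to electron):
E'_min = hc/λ' = 126.2832 keV

Maximum electron kinetic energy:
K_max = E₀ - E'_min = 249.7000 - 126.2832 = 123.4168 keV

(Intermediate values are shown rounded; full precision is carried through to the final answer.)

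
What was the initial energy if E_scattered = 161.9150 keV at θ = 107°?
274.2001 keV

Convert final energy to wavelength (hc ≈ 1239.842 keV·pm):
λ' = hc/E' = 1239.842 / 161.9150 = 7.6574 pm

Calculate the Compton shift:
Δλ = λ_C(1 - cos(107°))
Δλ = 2.4263 × (1 - cos(107°))
Δλ = 3.1357 pm

Initial wavelength:
λ = λ' - Δλ = 7.6574 - 3.1357 = 4.5217 pm

Initial energy:
E = hc/λ = 1239.842 / 4.5217 = 274.2001 keV

(Intermediate values are shown rounded; full precision is carried through to the final answer.)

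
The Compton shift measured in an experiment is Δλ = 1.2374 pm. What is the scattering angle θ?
60.66°

From the Compton formula Δλ = λ_C(1 - cos θ), we can solve for θ:

cos θ = 1 - Δλ/λ_C

Given:
- Δλ = 1.2374 pm
- λ_C = h/(m_e·c) ≈ 2.42631024 pm

cos θ = 1 - 1.2374/2.42631024
cos θ = 1 - 0.509992
cos θ = 0.490008

θ = arccos(0.490008)
θ = 60.66°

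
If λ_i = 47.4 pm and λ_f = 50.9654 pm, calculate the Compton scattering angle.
118.00°

First find the wavelength shift:
Δλ = λ' - λ = 50.9654 - 47.4 = 3.5654 pm

Using Δλ = λ_C(1 - cos θ), with λ_C = h/(m_e·c) ≈ 2.42631024 pm:
cos θ = 1 - Δλ/λ_C
cos θ = 1 - 3.5654/2.42631024
cos θ = -0.469474

θ = arccos(-0.469474)
θ = 118.00°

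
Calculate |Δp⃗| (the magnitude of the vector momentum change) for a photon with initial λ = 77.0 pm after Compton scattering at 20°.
2.9858e-24 kg·m/s

Photon momentum magnitude is p = h/λ.

Initial momentum:
p₀ = h/λ = 6.6261e-34/7.7000e-11 = 8.6053e-24 kg·m/s

After scattering:
λ' = λ + Δλ = 77.0 + 0.1463 = 77.1463 pm
p' = h/λ' = 6.6261e-34/7.7146e-11 = 8.5890e-24 kg·m/s

Momentum is a vector; the scattered photon's direction makes angle θ = 20° with the incident direction. The magnitude of the vector change Δp⃗ = p⃗₀ − p⃗' is found from the law of cosines:
|Δp⃗|² = p₀² + p'² − 2p₀p'cos θ
|Δp⃗|² = (8.6053e-24)² + (8.5890e-24)² − 2·8.6053e-24·8.5890e-24·cos(20°)
|Δp⃗| = 2.9858e-24 kg·m/s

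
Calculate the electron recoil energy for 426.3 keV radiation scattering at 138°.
252.5989 keV

By energy conservation: K_e = E_initial - E_final

First find the scattered photon energy:
Initial wavelength: λ = hc/E = 2.9084 pm
Compton shift: Δλ = λ_C(1 - cos(138°)) = 4.2294 pm
Final wavelength: λ' = 2.9084 + 4.2294 = 7.1378 pm
Final photon energy: E' = hc/λ' = 173.7011 keV

Electron kinetic energy:
K_e = E - E' = 426.3000 - 173.7011 = 252.5989 keV

(Intermediate values are shown rounded; full precision is carried through to the final answer.)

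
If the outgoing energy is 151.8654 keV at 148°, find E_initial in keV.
336.9002 keV

Convert final energy to wavelength (hc ≈ 1239.842 keV·pm):
λ' = hc/E' = 1239.842 / 151.8654 = 8.1641 pm

Calculate the Compton shift:
Δλ = λ_C(1 - cos(148°))
Δλ = 2.4263 × (1 - cos(148°))
Δλ = 4.4839 pm

Initial wavelength:
λ = λ' - Δλ = 8.1641 - 4.4839 = 3.6801 pm

Initial energy:
E = hc/λ = 1239.842 / 3.6801 = 336.9002 keV

(Intermediate values are shown rounded; full precision is carried through to the final answer.)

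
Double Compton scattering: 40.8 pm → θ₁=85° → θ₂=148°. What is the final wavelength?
47.4988 pm

Apply Compton shift twice:

First scattering at θ₁ = 85°:
Δλ₁ = λ_C(1 - cos(85°))
Δλ₁ = 2.4263 × 0.9128
Δλ₁ = 2.2148 pm

After first scattering:
λ₁ = 40.8 + 2.2148 = 43.0148 pm

Second scattering at θ₂ = 148°:
Δλ₂ = λ_C(1 - cos(148°))
Δλ₂ = 2.4263 × 1.8480
Δλ₂ = 4.4839 pm

Final wavelength:
λ₂ = 43.0148 + 4.4839 = 47.4988 pm

Total shift: Δλ_total = 2.2148 + 4.4839 = 6.6988 pm

(Intermediate values are shown rounded; full precision is carried through to the final answer.)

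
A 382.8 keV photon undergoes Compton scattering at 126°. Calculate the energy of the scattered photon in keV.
174.8390 keV

First convert energy to wavelength:
λ = hc/E, with hc ≈ 1239.842 keV·pm (i.e. 1239.842 eV·nm)

For E = 382.8 keV = 382800 eV:
λ = 1239.842 keV·pm / 382.8 keV
λ = 3.2389 pm

Calculate the Compton shift:
Δλ = λ_C(1 - cos(126°)) = 2.4263 × 1.5878
Δλ = 3.8525 pm

Final wavelength:
λ' = 3.2389 + 3.8525 = 7.0913 pm

Final energy:
E' = hc/λ' = 1239.842 / 7.0913 = 174.8390 keV

(Intermediate values are shown rounded; full precision is carried through to the final answer.)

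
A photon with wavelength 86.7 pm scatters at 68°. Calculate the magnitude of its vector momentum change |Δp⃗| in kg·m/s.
8.4745e-24 kg·m/s

Photon momentum magnitude is p = h/λ.

Initial momentum:
p₀ = h/λ = 6.6261e-34/8.6700e-11 = 7.6425e-24 kg·m/s

After scattering:
λ' = λ + Δλ = 86.7 + 1.5174 = 88.2174 pm
p' = h/λ' = 6.6261e-34/8.8217e-11 = 7.5111e-24 kg·m/s

Momentum is a vector; the scattered photon's direction makes angle θ = 68° with the incident direction. The magnitude of the vector change Δp⃗ = p⃗₀ − p⃗' is found from the law of cosines:
|Δp⃗|² = p₀² + p'² − 2p₀p'cos θ
|Δp⃗|² = (7.6425e-24)² + (7.5111e-24)² − 2·7.6425e-24·7.5111e-24·cos(68°)
|Δp⃗| = 8.4745e-24 kg·m/s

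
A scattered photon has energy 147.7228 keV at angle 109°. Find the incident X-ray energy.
239.5001 keV

Convert final energy to wavelength (hc ≈ 1239.842 keV·pm):
λ' = hc/E' = 1239.842 / 147.7228 = 8.3930 pm

Calculate the Compton shift:
Δλ = λ_C(1 - cos(109°))
Δλ = 2.4263 × (1 - cos(109°))
Δλ = 3.2162 pm

Initial wavelength:
λ = λ' - Δλ = 8.3930 - 3.2162 = 5.1768 pm

Initial energy:
E = hc/λ = 1239.842 / 5.1768 = 239.5001 keV

(Intermediate values are shown rounded; full precision is carried through to the final answer.)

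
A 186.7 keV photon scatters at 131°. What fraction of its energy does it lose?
0.3770 (or 37.70%)

Calculate initial and final photon energies:

Initial: E₀ = 186.7 keV → λ₀ = 6.6408 pm
Compton shift: Δλ = 4.0181 pm
Final wavelength: λ' = 10.6589 pm
Final energy: E' = 116.3195 keV

Fractional energy loss:
(E₀ - E')/E₀ = (186.7000 - 116.3195)/186.7000
= 70.3805/186.7000
= 0.3770
= 37.70%

(Intermediate values are shown rounded; full precision is carried through to the final answer.)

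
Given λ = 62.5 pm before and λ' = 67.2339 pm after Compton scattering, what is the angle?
162.00°

First find the wavelength shift:
Δλ = λ' - λ = 67.2339 - 62.5 = 4.7339 pm

Using Δλ = λ_C(1 - cos θ), with λ_C = h/(m_e·c) ≈ 2.42631024 pm:
cos θ = 1 - Δλ/λ_C
cos θ = 1 - 4.7339/2.42631024
cos θ = -0.951070

θ = arccos(-0.951070)
θ = 162.00°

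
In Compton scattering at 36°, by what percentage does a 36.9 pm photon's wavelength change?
1.2558%

Calculate the Compton shift:
Δλ = λ_C(1 - cos(36°))
Δλ = 2.4263 × (1 - cos(36°))
Δλ = 2.4263 × 0.1910
Δλ = 0.4634 pm

Percentage change:
(Δλ/λ₀) × 100 = (0.4634/36.9) × 100
= 1.2558%

(Intermediate values are shown rounded; full precision is carried through to the final answer.)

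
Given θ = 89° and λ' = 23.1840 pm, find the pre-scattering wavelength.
20.8000 pm

From λ' = λ + Δλ, we have λ = λ' - Δλ

First calculate the Compton shift:
Δλ = λ_C(1 - cos θ)
Δλ = 2.4263 × (1 - cos(89°))
Δλ = 2.4263 × 0.9825
Δλ = 2.3840 pm

Initial wavelength:
λ = λ' - Δλ
λ = 23.1840 - 2.3840
λ = 20.8000 pm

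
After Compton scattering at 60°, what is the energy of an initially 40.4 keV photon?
38.8637 keV

First convert energy to wavelength:
λ = hc/E, with hc ≈ 1239.842 keV·pm (i.e. 1239.842 eV·nm)

For E = 40.4 keV = 40400 eV:
λ = 1239.842 keV·pm / 40.4 keV
λ = 30.6892 pm

Calculate the Compton shift:
Δλ = λ_C(1 - cos(60°)) = 2.4263 × 0.5000
Δλ = 1.2132 pm

Final wavelength:
λ' = 30.6892 + 1.2132 = 31.9023 pm

Final energy:
E' = hc/λ' = 1239.842 / 31.9023 = 38.8637 keV

(Intermediate values are shown rounded; full precision is carried through to the final answer.)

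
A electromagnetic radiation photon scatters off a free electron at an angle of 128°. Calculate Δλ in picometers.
3.9201 pm

Using the Compton scattering formula:
Δλ = λ_C(1 - cos θ)

where λ_C = h/(m_e·c) ≈ 2.4263 pm is the Compton wavelength of an electron.

For θ = 128°:
cos(128°) = -0.6157
1 - cos(128°) = 1.6157

Δλ = 2.4263 × 1.6157
Δλ = 3.9201 pm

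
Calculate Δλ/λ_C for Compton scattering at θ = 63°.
0.5460 λ_C

The Compton shift formula is:
Δλ = λ_C(1 - cos θ)

Dividing both sides by λ_C:
Δλ/λ_C = 1 - cos θ

For θ = 63°:
Δλ/λ_C = 1 - cos(63°)
Δλ/λ_C = 1 - 0.4540
Δλ/λ_C = 0.5460

This means the shift is 0.5460 × λ_C = 1.3248 pm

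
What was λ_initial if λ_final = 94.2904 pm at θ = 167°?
89.5000 pm

From λ' = λ + Δλ, we have λ = λ' - Δλ

First calculate the Compton shift:
Δλ = λ_C(1 - cos θ)
Δλ = 2.4263 × (1 - cos(167°))
Δλ = 2.4263 × 1.9744
Δλ = 4.7904 pm

Initial wavelength:
λ = λ' - Δλ
λ = 94.2904 - 4.7904
λ = 89.5000 pm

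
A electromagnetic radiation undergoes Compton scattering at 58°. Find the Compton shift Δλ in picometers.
1.1406 pm

Using the Compton scattering formula:
Δλ = λ_C(1 - cos θ)

where λ_C = h/(m_e·c) ≈ 2.4263 pm is the Compton wavelength of an electron.

For θ = 58°:
cos(58°) = 0.5299
1 - cos(58°) = 0.4701

Δλ = 2.4263 × 0.4701
Δλ = 1.1406 pm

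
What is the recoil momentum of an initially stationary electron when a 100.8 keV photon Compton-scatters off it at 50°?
4.4152e-23 kg·m/s

The electron is initially at rest, so by conservation of momentum:
p⃗_e = p⃗₀ − p⃗'  (incident photon momentum minus scattered photon momentum)

Photon momentum magnitudes (p = h/λ = E/c):
λ₀ = hc/E₀ = 12.3000 pm → p₀ = h/λ₀ = 5.3870e-23 kg·m/s
Δλ = λ_C(1 − cos 50°) = 0.8667 pm
λ' = 13.1667 pm → p' = h/λ' = 5.0324e-23 kg·m/s

The scattered photon makes angle θ = 50° with the incident direction, so by the law of cosines:
|p⃗_e|² = p₀² + p'² − 2p₀p'cos θ
|p⃗_e|² = (5.3870e-23)² + (5.0324e-23)² − 2·5.3870e-23·5.0324e-23·cos(50°)
|p⃗_e| = 4.4152e-23 kg·m/s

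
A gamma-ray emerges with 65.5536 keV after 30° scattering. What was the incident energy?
66.7000 keV

Convert final energy to wavelength (hc ≈ 1239.842 keV·pm):
λ' = hc/E' = 1239.842 / 65.5536 = 18.9134 pm

Calculate the Compton shift:
Δλ = λ_C(1 - cos(30°))
Δλ = 2.4263 × (1 - cos(30°))
Δλ = 0.3251 pm

Initial wavelength:
λ = λ' - Δλ = 18.9134 - 0.3251 = 18.5883 pm

Initial energy:
E = hc/λ = 1239.842 / 18.5883 = 66.7000 keV

(Intermediate values are shown rounded; full precision is carried through to the final answer.)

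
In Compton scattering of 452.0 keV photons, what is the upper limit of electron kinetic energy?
288.7691 keV

Maximum energy transfer occurs at θ = 180° (backscattering).

Initial photon: E₀ = 452.0 keV → λ₀ = 2.7430 pm

Maximum Compton shift (at 180°):
Δλ_max = 2λ_C = 2 × 2.4263 = 4.8526 pm

Final wavelength:
λ' = 2.7430 + 4.8526 = 7.5956 pm

Minimum photon energy (maximum energy to electron):
E'_min = hc/λ' = 163.2309 keV

Maximum electron kinetic energy:
K_max = E₀ - E'_min = 452.0000 - 163.2309 = 288.7691 keV

(Intermediate values are shown rounded; full precision is carried through to the final answer.)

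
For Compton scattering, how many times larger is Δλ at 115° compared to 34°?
115° produces the larger shift by a factor of 8.321

Calculate both shifts using Δλ = λ_C(1 - cos θ):

For θ₁ = 34°:
Δλ₁ = 2.4263 × (1 - cos(34°))
Δλ₁ = 2.4263 × 0.1710
Δλ₁ = 0.4148 pm

For θ₂ = 115°:
Δλ₂ = 2.4263 × (1 - cos(115°))
Δλ₂ = 2.4263 × 1.4226
Δλ₂ = 3.4517 pm

The 115° angle produces the larger shift.
Ratio: 3.4517/0.4148 = 8.321

(Intermediate values are shown rounded; full precision is carried through to the final answer.)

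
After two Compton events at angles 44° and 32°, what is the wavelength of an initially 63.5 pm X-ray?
64.5497 pm

Apply Compton shift twice:

First scattering at θ₁ = 44°:
Δλ₁ = λ_C(1 - cos(44°))
Δλ₁ = 2.4263 × 0.2807
Δλ₁ = 0.6810 pm

After first scattering:
λ₁ = 63.5 + 0.6810 = 64.1810 pm

Second scattering at θ₂ = 32°:
Δλ₂ = λ_C(1 - cos(32°))
Δλ₂ = 2.4263 × 0.1520
Δλ₂ = 0.3687 pm

Final wavelength:
λ₂ = 64.1810 + 0.3687 = 64.5497 pm

Total shift: Δλ_total = 0.6810 + 0.3687 = 1.0497 pm

(Intermediate values are shown rounded; full precision is carried through to the final answer.)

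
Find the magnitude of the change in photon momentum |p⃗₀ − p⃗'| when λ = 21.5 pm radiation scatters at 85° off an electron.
3.9754e-23 kg·m/s

Photon momentum magnitude is p = h/λ.

Initial momentum:
p₀ = h/λ = 6.6261e-34/2.1500e-11 = 3.0819e-23 kg·m/s

After scattering:
λ' = λ + Δλ = 21.5 + 2.2148 = 23.7148 pm
p' = h/λ' = 6.6261e-34/2.3715e-11 = 2.7941e-23 kg·m/s

Momentum is a vector; the scattered photon's direction makes angle θ = 85° with the incident direction. The magnitude of the vector change Δp⃗ = p⃗₀ − p⃗' is found from the law of cosines:
|Δp⃗|² = p₀² + p'² − 2p₀p'cos θ
|Δp⃗|² = (3.0819e-23)² + (2.7941e-23)² − 2·3.0819e-23·2.7941e-23·cos(85°)
|Δp⃗| = 3.9754e-23 kg·m/s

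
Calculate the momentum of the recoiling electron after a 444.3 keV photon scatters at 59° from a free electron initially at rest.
2.0839e-22 kg·m/s

The electron is initially at rest, so by conservation of momentum:
p⃗_e = p⃗₀ − p⃗'  (incident photon momentum minus scattered photon momentum)

Photon momentum magnitudes (p = h/λ = E/c):
λ₀ = hc/E₀ = 2.7906 pm → p₀ = h/λ₀ = 2.3745e-22 kg·m/s
Δλ = λ_C(1 − cos 59°) = 1.1767 pm
λ' = 3.9672 pm → p' = h/λ' = 1.6702e-22 kg·m/s

The scattered photon makes angle θ = 59° with the incident direction, so by the law of cosines:
|p⃗_e|² = p₀² + p'² − 2p₀p'cos θ
|p⃗_e|² = (2.3745e-22)² + (1.6702e-22)² − 2·2.3745e-22·1.6702e-22·cos(59°)
|p⃗_e| = 2.0839e-22 kg·m/s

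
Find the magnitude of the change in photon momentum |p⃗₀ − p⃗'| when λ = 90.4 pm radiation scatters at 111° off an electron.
1.1870e-23 kg·m/s

Photon momentum magnitude is p = h/λ.

Initial momentum:
p₀ = h/λ = 6.6261e-34/9.0400e-11 = 7.3297e-24 kg·m/s

After scattering:
λ' = λ + Δλ = 90.4 + 3.2958 = 93.6958 pm
p' = h/λ' = 6.6261e-34/9.3696e-11 = 7.0719e-24 kg·m/s

Momentum is a vector; the scattered photon's direction makes angle θ = 111° with the incident direction. The magnitude of the vector change Δp⃗ = p⃗₀ − p⃗' is found from the law of cosines:
|Δp⃗|² = p₀² + p'² − 2p₀p'cos θ
|Δp⃗|² = (7.3297e-24)² + (7.0719e-24)² − 2·7.3297e-24·7.0719e-24·cos(111°)
|Δp⃗| = 1.1870e-23 kg·m/s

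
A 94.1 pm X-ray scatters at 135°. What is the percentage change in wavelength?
4.4017%

Calculate the Compton shift:
Δλ = λ_C(1 - cos(135°))
Δλ = 2.4263 × (1 - cos(135°))
Δλ = 2.4263 × 1.7071
Δλ = 4.1420 pm

Percentage change:
(Δλ/λ₀) × 100 = (4.1420/94.1) × 100
= 4.4017%

(Intermediate values are shown rounded; full precision is carried through to the final answer.)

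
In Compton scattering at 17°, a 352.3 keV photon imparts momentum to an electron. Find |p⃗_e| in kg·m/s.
5.5115e-23 kg·m/s

The electron is initially at rest, so by conservation of momentum:
p⃗_e = p⃗₀ − p⃗'  (incident photon momentum minus scattered photon momentum)

Photon momentum magnitudes (p = h/λ = E/c):
λ₀ = hc/E₀ = 3.5193 pm → p₀ = h/λ₀ = 1.8828e-22 kg·m/s
Δλ = λ_C(1 − cos 17°) = 0.1060 pm
λ' = 3.6253 pm → p' = h/λ' = 1.8277e-22 kg·m/s

The scattered photon makes angle θ = 17° with the incident direction, so by the law of cosines:
|p⃗_e|² = p₀² + p'² − 2p₀p'cos θ
|p⃗_e|² = (1.8828e-22)² + (1.8277e-22)² − 2·1.8828e-22·1.8277e-22·cos(17°)
|p⃗_e| = 5.5115e-23 kg·m/s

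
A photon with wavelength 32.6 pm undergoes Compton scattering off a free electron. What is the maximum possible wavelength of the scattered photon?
37.4526 pm (at θ = 180°)

The Compton shift is Δλ = λ_C(1 − cos θ).

Since cos θ ranges from −1 to 1, the factor (1 − cos θ) ranges from 0 to 2; the maximum shift occurs at θ = 180° (backscattering):
Δλ_max = 2λ_C = 2 × 2.4263 pm = 4.8526 pm

Maximum scattered wavelength:
λ'_max = λ₀ + Δλ_max = 32.6 + 4.8526 = 37.4526 pm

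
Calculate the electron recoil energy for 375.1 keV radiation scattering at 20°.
15.9013 keV

By energy conservation: K_e = E_initial - E_final

First find the scattered photon energy:
Initial wavelength: λ = hc/E = 3.3054 pm
Compton shift: Δλ = λ_C(1 - cos(20°)) = 0.1463 pm
Final wavelength: λ' = 3.3054 + 0.1463 = 3.4517 pm
Final photon energy: E' = hc/λ' = 359.1987 keV

Electron kinetic energy:
K_e = E - E' = 375.1000 - 359.1987 = 15.9013 keV

(Intermediate values are shown rounded; full precision is carried through to the final answer.)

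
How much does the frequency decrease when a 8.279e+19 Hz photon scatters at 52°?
1.695e+19 Hz (decrease)

Convert frequency to wavelength (c = 299792458 m/s):
λ₀ = c/f₀ = 299792458/8.279e+19 = 3.6211192e-12 m = 3.6211 pm

Calculate Compton shift:
Δλ = λ_C(1 - cos(52°)) = 0.9325 pm

Final wavelength:
λ' = λ₀ + Δλ = 3.6211 + 0.9325 = 4.5536 pm

Final frequency:
f' = c/λ' = 299792458/4.5536437e-12 = 6.5835730e+19 Hz

Frequency shift (decrease):
Δf = f₀ - f' = 8.279e+19 - 6.5835730e+19 = 1.695e+19 Hz

(Intermediate values are shown rounded; full precision is carried through to the final answer.)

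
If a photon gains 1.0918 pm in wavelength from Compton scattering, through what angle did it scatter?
56.63°

From the Compton formula Δλ = λ_C(1 - cos θ), we can solve for θ:

cos θ = 1 - Δλ/λ_C

Given:
- Δλ = 1.0918 pm
- λ_C = h/(m_e·c) ≈ 2.42631024 pm

cos θ = 1 - 1.0918/2.42631024
cos θ = 1 - 0.449984
cos θ = 0.550016

θ = arccos(0.550016)
θ = 56.63°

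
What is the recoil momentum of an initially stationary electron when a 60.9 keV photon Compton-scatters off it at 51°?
2.7459e-23 kg·m/s

The electron is initially at rest, so by conservation of momentum:
p⃗_e = p⃗₀ − p⃗'  (incident photon momentum minus scattered photon momentum)

Photon momentum magnitudes (p = h/λ = E/c):
λ₀ = hc/E₀ = 20.3587 pm → p₀ = h/λ₀ = 3.2547e-23 kg·m/s
Δλ = λ_C(1 − cos 51°) = 0.8994 pm
λ' = 21.2580 pm → p' = h/λ' = 3.1170e-23 kg·m/s

The scattered photon makes angle θ = 51° with the incident direction, so by the law of cosines:
|p⃗_e|² = p₀² + p'² − 2p₀p'cos θ
|p⃗_e|² = (3.2547e-23)² + (3.1170e-23)² − 2·3.2547e-23·3.1170e-23·cos(51°)
|p⃗_e| = 2.7459e-23 kg·m/s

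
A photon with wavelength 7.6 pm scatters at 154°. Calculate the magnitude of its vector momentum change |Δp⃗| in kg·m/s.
1.3804e-22 kg·m/s

Photon momentum magnitude is p = h/λ.

Initial momentum:
p₀ = h/λ = 6.6261e-34/7.6000e-12 = 8.7185e-23 kg·m/s

After scattering:
λ' = λ + Δλ = 7.6 + 4.6071 = 12.2071 pm
p' = h/λ' = 6.6261e-34/1.2207e-11 = 5.4281e-23 kg·m/s

Momentum is a vector; the scattered photon's direction makes angle θ = 154° with the incident direction. The magnitude of the vector change Δp⃗ = p⃗₀ − p⃗' is found from the law of cosines:
|Δp⃗|² = p₀² + p'² − 2p₀p'cos θ
|Δp⃗|² = (8.7185e-23)² + (5.4281e-23)² − 2·8.7185e-23·5.4281e-23·cos(154°)
|Δp⃗| = 1.3804e-22 kg·m/s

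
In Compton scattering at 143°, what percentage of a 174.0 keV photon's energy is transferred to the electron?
0.3798 (or 37.98%)

Calculate initial and final photon energies:

Initial: E₀ = 174.0 keV → λ₀ = 7.1255 pm
Compton shift: Δλ = 4.3640 pm
Final wavelength: λ' = 11.4896 pm
Final energy: E' = 107.9102 keV

Fractional energy loss:
(E₀ - E')/E₀ = (174.0000 - 107.9102)/174.0000
= 66.0898/174.0000
= 0.3798
= 37.98%

(Intermediate values are shown rounded; full precision is carried through to the final answer.)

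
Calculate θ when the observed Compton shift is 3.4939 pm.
116.10°

From the Compton formula Δλ = λ_C(1 - cos θ), we can solve for θ:

cos θ = 1 - Δλ/λ_C

Given:
- Δλ = 3.4939 pm
- λ_C = h/(m_e·c) ≈ 2.42631024 pm

cos θ = 1 - 3.4939/2.42631024
cos θ = 1 - 1.440005
cos θ = -0.440005

θ = arccos(-0.440005)
θ = 116.10°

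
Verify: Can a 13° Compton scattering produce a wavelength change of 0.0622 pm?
Yes, consistent

Calculate the expected shift for θ = 13°:

Δλ_expected = λ_C(1 - cos(13°))
Δλ_expected = 2.4263 × (1 - cos(13°))
Δλ_expected = 2.4263 × 0.0256
Δλ_expected = 0.0622 pm

Given shift: 0.0622 pm
Expected shift: 0.0622 pm
Difference: 0.0000 pm

The values match. This is consistent with Compton scattering at the stated angle.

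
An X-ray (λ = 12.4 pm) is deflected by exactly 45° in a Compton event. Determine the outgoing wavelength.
13.1106 pm

Using the Compton formula: λ' = λ + λ_C(1 − cos θ)

For θ = 45°, cos θ = √2/2 (exact) ≈ 0.7071, so:
1 − cos 45° = 1 − (√2/2) ≈ 0.2929

Δλ = λ_C × 0.2929 = 2.4263 × 0.2929 = 0.7106 pm

λ' = 12.4 + 0.7106 = 13.1106 pm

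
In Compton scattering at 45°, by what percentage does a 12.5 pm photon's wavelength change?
5.6852%

Calculate the Compton shift:
Δλ = λ_C(1 - cos(45°))
Δλ = 2.4263 × (1 - cos(45°))
Δλ = 2.4263 × 0.2929
Δλ = 0.7106 pm

Percentage change:
(Δλ/λ₀) × 100 = (0.7106/12.5) × 100
= 5.6852%

(Intermediate values are shown rounded; full precision is carried through to the final answer.)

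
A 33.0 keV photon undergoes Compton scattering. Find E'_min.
29.2253 keV (at θ = 180°)

The scattered photon has minimum energy when its wavelength is maximum, i.e., when the Compton shift Δλ = λ_C(1 − cos θ) is maximum. This occurs at θ = 180° (backscattering), giving Δλ_max = 2λ_C = 4.8526 pm.

Initial wavelength: λ₀ = hc/E₀ = 37.5710 pm
Maximum final wavelength: λ'_max = λ₀ + 2λ_C = 37.5710 + 4.8526 = 42.4236 pm
Minimum final energy: E'_min = hc/λ'_max = 29.2253 keV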